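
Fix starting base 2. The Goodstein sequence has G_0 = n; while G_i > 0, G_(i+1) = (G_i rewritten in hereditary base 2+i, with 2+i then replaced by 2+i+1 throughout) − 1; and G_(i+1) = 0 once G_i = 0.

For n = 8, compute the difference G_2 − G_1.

473

(0) 8|_2 = 2^(2 + 1) ↦ 3^(3 + 1)|_3 = 81 ⇒ 80
(1) 80|_3 = 2·3^3 + 2·3^2 + 2·3 + 2 ↦ 2·4^4 + 2·4^2 + 2·4 + 2|_4 = 554 ⇒ 553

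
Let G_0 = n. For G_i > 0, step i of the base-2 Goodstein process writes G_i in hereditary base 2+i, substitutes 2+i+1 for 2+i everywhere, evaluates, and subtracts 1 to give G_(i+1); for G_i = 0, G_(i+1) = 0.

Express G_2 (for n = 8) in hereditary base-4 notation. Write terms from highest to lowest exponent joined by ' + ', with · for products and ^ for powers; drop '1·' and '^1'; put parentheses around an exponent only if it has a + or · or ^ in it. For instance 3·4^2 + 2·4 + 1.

base 2: 8 = 2^(2 + 1); at 3: 3^(3 + 1) = 81; next = 80
base 3: 80 = 2·3^3 + 2·3^2 + 2·3 + 2; at 4: 2·4^4 + 2·4^2 + 2·4 + 2 = 554; next = 553
base 4: 553 = 2·4^4 + 2·4^2 + 2·4 + 1; at 5: 2·5^5 + 2·5^2 + 2·5 + 1 = 6311; next = 6310

2·4^4 + 2·4^2 + 2·4 + 1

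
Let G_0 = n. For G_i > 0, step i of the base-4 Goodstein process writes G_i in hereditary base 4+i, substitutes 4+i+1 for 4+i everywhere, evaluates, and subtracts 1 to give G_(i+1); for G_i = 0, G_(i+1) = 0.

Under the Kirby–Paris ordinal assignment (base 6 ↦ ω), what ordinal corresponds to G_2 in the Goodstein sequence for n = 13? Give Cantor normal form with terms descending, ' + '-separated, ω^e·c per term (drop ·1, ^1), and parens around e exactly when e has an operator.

ω·2 + 5

i=0: 13 = 3·4 + 1 (b=4); 4→5: 3·5 + 1 = 16; 16−1 = 15
i=1: 15 = 3·5 (b=5); 5→6: 3·6 = 18; 18−1 = 17
i=2: 17 = 2·6 + 5 (b=6); 6→7: 2·7 + 5 = 19; 19−1 = 18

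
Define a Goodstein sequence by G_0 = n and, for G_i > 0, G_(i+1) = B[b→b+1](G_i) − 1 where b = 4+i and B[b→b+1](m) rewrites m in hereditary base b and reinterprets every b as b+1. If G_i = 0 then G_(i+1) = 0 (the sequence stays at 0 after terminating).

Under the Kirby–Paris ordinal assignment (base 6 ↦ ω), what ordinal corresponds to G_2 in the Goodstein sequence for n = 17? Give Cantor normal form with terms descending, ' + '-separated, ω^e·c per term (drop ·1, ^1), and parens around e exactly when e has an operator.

17 —HB4→ 4^2 + 1 —bump→ 5^2 + 1 = 26 —(−1)→ 25
25 —HB5→ 5^2 —bump→ 6^2 = 36 —(−1)→ 35

ω·5 + 5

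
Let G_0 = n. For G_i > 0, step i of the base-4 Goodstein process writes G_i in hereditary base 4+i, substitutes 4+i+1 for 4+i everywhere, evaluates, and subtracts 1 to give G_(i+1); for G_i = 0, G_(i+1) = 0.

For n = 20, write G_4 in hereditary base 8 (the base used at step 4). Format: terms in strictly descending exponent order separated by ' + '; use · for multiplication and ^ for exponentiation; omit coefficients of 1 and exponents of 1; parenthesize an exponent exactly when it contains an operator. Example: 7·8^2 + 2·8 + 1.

(0) 20|_4 = 4^2 + 4 ↦ 5^2 + 5|_5 = 30 ⇒ 29
(1) 29|_5 = 5^2 + 4 ↦ 6^2 + 4|_6 = 40 ⇒ 39
(2) 39|_6 = 6^2 + 3 ↦ 7^2 + 3|_7 = 52 ⇒ 51
(3) 51|_7 = 7^2 + 2 ↦ 8^2 + 2|_8 = 66 ⇒ 65
(4) 65|_8 = 8^2 + 1 ↦ 9^2 + 1|_9 = 82 ⇒ 81

8^2 + 1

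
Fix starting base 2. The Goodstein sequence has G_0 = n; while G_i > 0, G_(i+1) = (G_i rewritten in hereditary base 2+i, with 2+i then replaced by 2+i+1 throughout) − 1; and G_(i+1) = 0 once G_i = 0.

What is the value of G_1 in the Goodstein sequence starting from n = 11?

G_0 = 11. HB_2(11) = 2^(2 + 1) + 2 + 1. Bump = 85. G_1 = 84.
G_1 = 84. HB_3(84) = 3^(3 + 1) + 3. Bump = 1028. G_2 = 1027.

84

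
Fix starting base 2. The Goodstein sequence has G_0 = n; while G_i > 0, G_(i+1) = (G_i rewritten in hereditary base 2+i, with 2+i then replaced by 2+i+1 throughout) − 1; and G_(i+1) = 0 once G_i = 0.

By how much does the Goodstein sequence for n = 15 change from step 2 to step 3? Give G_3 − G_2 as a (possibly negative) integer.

17469

base 2: 15 = 2^(2 + 1) + 2^2 + 2 + 1; at 3: 3^(3 + 1) + 3^3 + 3 + 1 = 112; next = 111
base 3: 111 = 3^(3 + 1) + 3^3 + 3; at 4: 4^(4 + 1) + 4^4 + 4 = 1284; next = 1283
base 4: 1283 = 4^(4 + 1) + 4^4 + 3; at 5: 5^(5 + 1) + 5^5 + 3 = 18753; next = 18752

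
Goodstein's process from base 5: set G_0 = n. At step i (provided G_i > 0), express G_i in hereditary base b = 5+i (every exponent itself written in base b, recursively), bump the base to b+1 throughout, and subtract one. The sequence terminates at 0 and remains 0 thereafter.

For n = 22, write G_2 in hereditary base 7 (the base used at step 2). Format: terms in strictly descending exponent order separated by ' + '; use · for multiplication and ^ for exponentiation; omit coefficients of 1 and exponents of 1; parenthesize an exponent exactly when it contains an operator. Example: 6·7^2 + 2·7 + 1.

22 —HB5→ 4·5 + 2 —bump→ 4·6 + 2 = 26 —(−1)→ 25
25 —HB6→ 4·6 + 1 —bump→ 4·7 + 1 = 29 —(−1)→ 28
28 —HB7→ 4·7 —bump→ 4·8 = 32 —(−1)→ 31

4·7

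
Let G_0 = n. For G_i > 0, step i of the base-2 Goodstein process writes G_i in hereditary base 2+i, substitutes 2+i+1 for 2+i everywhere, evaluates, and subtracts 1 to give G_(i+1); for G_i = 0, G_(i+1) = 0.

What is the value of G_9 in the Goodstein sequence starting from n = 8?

i=0: 8 = 2^(2 + 1) (b=2); 2→3: 3^(3 + 1) = 81; 81−1 = 80
i=1: 80 = 2·3^3 + 2·3^2 + 2·3 + 2 (b=3); 3→4: 2·4^4 + 2·4^2 + 2·4 + 2 = 554; 554−1 = 553
i=2: 553 = 2·4^4 + 2·4^2 + 2·4 + 1 (b=4); 4→5: 2·5^5 + 2·5^2 + 2·5 + 1 = 6311; 6311−1 = 6310
i=3: 6310 = 2·5^5 + 2·5^2 + 2·5 (b=5); 5→6: 2·6^6 + 2·6^2 + 2·6 = 93396; 93396−1 = 93395
i=4: 93395 = 2·6^6 + 2·6^2 + 6 + 5 (b=6); 6→7: 2·7^7 + 2·7^2 + 7 + 5 = 1647196; 1647196−1 = 1647195
i=5: 1647195 = 2·7^7 + 2·7^2 + 7 + 4 (b=7); 7→8: 2·8^8 + 2·8^2 + 8 + 4 = 33554572; 33554572−1 = 33554571
i=6: 33554571 = 2·8^8 + 2·8^2 + 8 + 3 (b=8); 8→9: 2·9^9 + 2·9^2 + 9 + 3 = 774841152; 774841152−1 = 774841151
i=7: 774841151 = 2·9^9 + 2·9^2 + 9 + 2 (b=9); 9→10: 2·10^10 + 2·10^2 + 10 + 2 = 20000000212; 20000000212−1 = 20000000211
i=8: 20000000211 = 2·10^10 + 2·10^2 + 10 + 1 (b=10); 10→11: 2·11^11 + 2·11^2 + 11 + 1 = 570623341476; 570623341476−1 = 570623341475

570623341475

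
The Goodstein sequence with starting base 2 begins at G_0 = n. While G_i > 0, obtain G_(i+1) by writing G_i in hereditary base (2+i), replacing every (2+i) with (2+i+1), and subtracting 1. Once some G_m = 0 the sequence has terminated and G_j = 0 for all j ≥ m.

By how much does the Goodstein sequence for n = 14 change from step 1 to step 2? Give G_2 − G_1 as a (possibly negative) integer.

[0] 14 ≡ 2^(2 + 1) + 2^2 + 2 (base 2). Lift 3: 111. −1: 110.
[1] 110 ≡ 3^(3 + 1) + 3^3 + 2 (base 3). Lift 4: 1282. −1: 1281.

1171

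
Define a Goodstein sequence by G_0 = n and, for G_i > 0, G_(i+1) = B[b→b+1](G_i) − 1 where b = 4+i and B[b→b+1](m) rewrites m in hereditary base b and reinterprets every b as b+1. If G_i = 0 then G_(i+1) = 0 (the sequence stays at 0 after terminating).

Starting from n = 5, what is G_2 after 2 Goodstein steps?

5

step 0: 5 = 4 + 1; sub 5 for 4: 5 + 1; = 6; G_1 = 6−1 = 5
step 1: 5 = 5; sub 6 for 5: 6; = 6; G_2 = 6−1 = 5
step 2: 5 = 5; sub 7 for 6: 5; = 5; G_3 = 5−1 = 4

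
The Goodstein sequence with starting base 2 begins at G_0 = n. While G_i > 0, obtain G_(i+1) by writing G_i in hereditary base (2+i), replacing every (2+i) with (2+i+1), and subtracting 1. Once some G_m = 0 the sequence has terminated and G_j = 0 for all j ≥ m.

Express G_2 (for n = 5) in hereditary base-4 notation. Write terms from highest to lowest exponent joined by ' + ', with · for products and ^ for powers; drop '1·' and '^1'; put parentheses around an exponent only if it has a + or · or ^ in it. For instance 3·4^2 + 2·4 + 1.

3·4^3 + 3·4^2 + 3·4 + 3

[0] 5 ≡ 2^2 + 1 (base 2). Lift 3: 28. −1: 27.
[1] 27 ≡ 3^3 (base 3). Lift 4: 256. −1: 255.
[2] 255 ≡ 3·4^3 + 3·4^2 + 3·4 + 3 (base 4). Lift 5: 468. −1: 467.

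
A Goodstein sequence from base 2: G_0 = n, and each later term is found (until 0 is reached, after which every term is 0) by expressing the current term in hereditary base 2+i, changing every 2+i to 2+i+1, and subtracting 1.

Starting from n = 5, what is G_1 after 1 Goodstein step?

27

step 0: 5 = 2^2 + 1; sub 3 for 2: 3^3 + 1; = 28; G_1 = 28−1 = 27
step 1: 27 = 3^3; sub 4 for 3: 4^4; = 256; G_2 = 256−1 = 255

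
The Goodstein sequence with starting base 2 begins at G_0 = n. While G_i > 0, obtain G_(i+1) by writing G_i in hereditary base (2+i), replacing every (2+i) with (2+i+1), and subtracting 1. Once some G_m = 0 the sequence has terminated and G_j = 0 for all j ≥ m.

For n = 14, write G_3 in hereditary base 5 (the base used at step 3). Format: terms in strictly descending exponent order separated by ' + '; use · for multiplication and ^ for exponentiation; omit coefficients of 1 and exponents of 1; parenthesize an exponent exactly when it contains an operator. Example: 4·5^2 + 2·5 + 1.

G_0=14  [base 2] 2^(2 + 1) + 2^2 + 2  →[2↦3]→  3^(3 + 1) + 3^3 + 3 = 111  −1 ⇒ G_1=110
G_1=110  [base 3] 3^(3 + 1) + 3^3 + 2  →[3↦4]→  4^(4 + 1) + 4^4 + 2 = 1282  −1 ⇒ G_2=1281
G_2=1281  [base 4] 4^(4 + 1) + 4^4 + 1  →[4↦5]→  5^(5 + 1) + 5^5 + 1 = 18751  −1 ⇒ G_3=18750
G_3=18750  [base 5] 5^(5 + 1) + 5^5  →[5↦6]→  6^(6 + 1) + 6^6 = 326592  −1 ⇒ G_4=326591

5^(5 + 1) + 5^5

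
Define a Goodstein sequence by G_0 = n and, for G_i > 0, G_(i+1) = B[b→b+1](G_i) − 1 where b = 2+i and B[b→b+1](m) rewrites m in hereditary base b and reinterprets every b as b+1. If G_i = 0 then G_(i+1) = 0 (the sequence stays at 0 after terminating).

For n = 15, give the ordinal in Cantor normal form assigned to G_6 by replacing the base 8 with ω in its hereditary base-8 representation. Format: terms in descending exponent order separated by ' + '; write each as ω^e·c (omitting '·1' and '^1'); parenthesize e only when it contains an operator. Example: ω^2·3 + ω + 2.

ω^(ω + 1) + ω^7·7 + ω^6·7 + ω^5·7 + ω^4·7 + ω^3·7 + ω^2·7 + ω·7 + 7

G_0=15  [base 2] 2^(2 + 1) + 2^2 + 2 + 1  →[2↦3]→  3^(3 + 1) + 3^3 + 3 + 1 = 112  −1 ⇒ G_1=111
G_1=111  [base 3] 3^(3 + 1) + 3^3 + 3  →[3↦4]→  4^(4 + 1) + 4^4 + 4 = 1284  −1 ⇒ G_2=1283
G_2=1283  [base 4] 4^(4 + 1) + 4^4 + 3  →[4↦5]→  5^(5 + 1) + 5^5 + 3 = 18753  −1 ⇒ G_3=18752
G_3=18752  [base 5] 5^(5 + 1) + 5^5 + 2  →[5↦6]→  6^(6 + 1) + 6^6 + 2 = 326594  −1 ⇒ G_4=326593
G_4=326593  [base 6] 6^(6 + 1) + 6^6 + 1  →[6↦7]→  7^(7 + 1) + 7^7 + 1 = 6588345  −1 ⇒ G_5=6588344
G_5=6588344  [base 7] 7^(7 + 1) + 7^7  →[7↦8]→  8^(8 + 1) + 8^8 = 150994944  −1 ⇒ G_6=150994943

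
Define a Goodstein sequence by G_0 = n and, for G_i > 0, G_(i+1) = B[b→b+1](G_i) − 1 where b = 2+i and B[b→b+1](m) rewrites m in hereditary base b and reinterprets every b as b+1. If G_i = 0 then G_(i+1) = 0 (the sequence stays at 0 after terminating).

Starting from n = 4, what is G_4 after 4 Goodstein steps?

base 2: 4 = 2^2; at 3: 3^3 = 27; next = 26
base 3: 26 = 2·3^2 + 2·3 + 2; at 4: 2·4^2 + 2·4 + 2 = 42; next = 41
base 4: 41 = 2·4^2 + 2·4 + 1; at 5: 2·5^2 + 2·5 + 1 = 61; next = 60
base 5: 60 = 2·5^2 + 2·5; at 6: 2·6^2 + 2·6 = 84; next = 83
base 6: 83 = 2·6^2 + 6 + 5; at 7: 2·7^2 + 7 + 5 = 110; next = 109

83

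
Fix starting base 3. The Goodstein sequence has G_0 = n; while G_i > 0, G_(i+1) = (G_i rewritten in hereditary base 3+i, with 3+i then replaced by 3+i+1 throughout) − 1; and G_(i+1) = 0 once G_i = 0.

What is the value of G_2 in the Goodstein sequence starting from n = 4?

G_0=4  [base 3] 3 + 1  →[3↦4]→  4 + 1 = 5  −1 ⇒ G_1=4
G_1=4  [base 4] 4  →[4↦5]→  5 = 5  −1 ⇒ G_2=4
G_2=4  [base 5] 4  →[5↦6]→  4 = 4  −1 ⇒ G_3=3

4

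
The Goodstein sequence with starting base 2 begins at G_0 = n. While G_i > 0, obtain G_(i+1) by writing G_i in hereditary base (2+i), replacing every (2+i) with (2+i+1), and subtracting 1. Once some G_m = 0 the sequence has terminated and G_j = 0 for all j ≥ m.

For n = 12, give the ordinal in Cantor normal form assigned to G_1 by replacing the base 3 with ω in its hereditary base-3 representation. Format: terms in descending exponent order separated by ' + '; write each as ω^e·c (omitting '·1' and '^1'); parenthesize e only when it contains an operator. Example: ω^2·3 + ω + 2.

ω^(ω + 1) + ω^2·2 + ω·2 + 2

step 0: 12 = 2^(2 + 1) + 2^2; sub 3 for 2: 3^(3 + 1) + 3^3; = 108; G_1 = 108−1 = 107
step 1: 107 = 3^(3 + 1) + 2·3^2 + 2·3 + 2; sub 4 for 3: 4^(4 + 1) + 2·4^2 + 2·4 + 2; = 1066; G_2 = 1066−1 = 1065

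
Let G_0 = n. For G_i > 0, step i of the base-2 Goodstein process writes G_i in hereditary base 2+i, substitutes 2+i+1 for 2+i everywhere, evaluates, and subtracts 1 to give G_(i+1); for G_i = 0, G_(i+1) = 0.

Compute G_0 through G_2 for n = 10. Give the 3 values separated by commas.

10, 83, 1025

10 —HB2→ 2^(2 + 1) + 2 —bump→ 3^(3 + 1) + 3 = 84 —(−1)→ 83
83 —HB3→ 3^(3 + 1) + 2 —bump→ 4^(4 + 1) + 2 = 1026 —(−1)→ 1025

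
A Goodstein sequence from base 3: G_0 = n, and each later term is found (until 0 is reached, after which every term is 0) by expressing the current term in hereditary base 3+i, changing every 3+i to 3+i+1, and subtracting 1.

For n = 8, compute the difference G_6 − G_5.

0

G_0 = 8. HB_3(8) = 2·3 + 2. Bump = 10. G_1 = 9.
G_1 = 9. HB_4(9) = 2·4 + 1. Bump = 11. G_2 = 10.
G_2 = 10. HB_5(10) = 2·5. Bump = 12. G_3 = 11.
G_3 = 11. HB_6(11) = 6 + 5. Bump = 12. G_4 = 11.
G_4 = 11. HB_7(11) = 7 + 4. Bump = 12. G_5 = 11.
G_5 = 11. HB_8(11) = 8 + 3. Bump = 12. G_6 = 11.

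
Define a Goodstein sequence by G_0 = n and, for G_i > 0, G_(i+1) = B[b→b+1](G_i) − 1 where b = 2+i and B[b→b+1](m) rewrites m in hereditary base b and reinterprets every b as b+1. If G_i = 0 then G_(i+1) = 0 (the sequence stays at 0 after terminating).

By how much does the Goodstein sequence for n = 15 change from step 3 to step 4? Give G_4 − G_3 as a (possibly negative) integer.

(0) 15|_2 = 2^(2 + 1) + 2^2 + 2 + 1 ↦ 3^(3 + 1) + 3^3 + 3 + 1|_3 = 112 ⇒ 111
(1) 111|_3 = 3^(3 + 1) + 3^3 + 3 ↦ 4^(4 + 1) + 4^4 + 4|_4 = 1284 ⇒ 1283
(2) 1283|_4 = 4^(4 + 1) + 4^4 + 3 ↦ 5^(5 + 1) + 5^5 + 3|_5 = 18753 ⇒ 18752
(3) 18752|_5 = 5^(5 + 1) + 5^5 + 2 ↦ 6^(6 + 1) + 6^6 + 2|_6 = 326594 ⇒ 326593

307841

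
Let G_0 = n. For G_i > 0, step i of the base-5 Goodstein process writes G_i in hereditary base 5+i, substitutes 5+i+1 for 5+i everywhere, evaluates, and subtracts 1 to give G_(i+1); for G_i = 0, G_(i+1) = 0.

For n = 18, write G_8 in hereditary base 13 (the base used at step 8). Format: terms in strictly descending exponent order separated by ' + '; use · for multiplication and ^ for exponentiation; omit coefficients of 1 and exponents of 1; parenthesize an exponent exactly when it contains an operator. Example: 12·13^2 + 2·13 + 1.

G_0 = 18. HB_5(18) = 3·5 + 3. Bump = 21. G_1 = 20.
G_1 = 20. HB_6(20) = 3·6 + 2. Bump = 23. G_2 = 22.
G_2 = 22. HB_7(22) = 3·7 + 1. Bump = 25. G_3 = 24.
G_3 = 24. HB_8(24) = 3·8. Bump = 27. G_4 = 26.
G_4 = 26. HB_9(26) = 2·9 + 8. Bump = 28. G_5 = 27.
G_5 = 27. HB_10(27) = 2·10 + 7. Bump = 29. G_6 = 28.
G_6 = 28. HB_11(28) = 2·11 + 6. Bump = 30. G_7 = 29.
G_7 = 29. HB_12(29) = 2·12 + 5. Bump = 31. G_8 = 30.

2·13 + 4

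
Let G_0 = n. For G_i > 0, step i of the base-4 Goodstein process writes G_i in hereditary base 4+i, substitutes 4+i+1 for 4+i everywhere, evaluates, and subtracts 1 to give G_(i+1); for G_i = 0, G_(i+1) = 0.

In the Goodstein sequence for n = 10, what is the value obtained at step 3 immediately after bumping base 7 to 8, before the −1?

10 —HB4→ 2·4 + 2 —bump→ 2·5 + 2 = 12 —(−1)→ 11
11 —HB5→ 2·5 + 1 —bump→ 2·6 + 1 = 13 —(−1)→ 12
12 —HB6→ 2·6 —bump→ 2·7 = 14 —(−1)→ 13
13 —HB7→ 7 + 6 —bump→ 8 + 6 = 14 —(−1)→ 13

14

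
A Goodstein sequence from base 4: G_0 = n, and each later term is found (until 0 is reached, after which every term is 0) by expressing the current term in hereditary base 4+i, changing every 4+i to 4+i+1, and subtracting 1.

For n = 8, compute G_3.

step 0: 8 = 2·4; sub 5 for 4: 2·5; = 10; G_1 = 10−1 = 9
step 1: 9 = 5 + 4; sub 6 for 5: 6 + 4; = 10; G_2 = 10−1 = 9
step 2: 9 = 6 + 3; sub 7 for 6: 7 + 3; = 10; G_3 = 10−1 = 9
step 3: 9 = 7 + 2; sub 8 for 7: 8 + 2; = 10; G_4 = 10−1 = 9

9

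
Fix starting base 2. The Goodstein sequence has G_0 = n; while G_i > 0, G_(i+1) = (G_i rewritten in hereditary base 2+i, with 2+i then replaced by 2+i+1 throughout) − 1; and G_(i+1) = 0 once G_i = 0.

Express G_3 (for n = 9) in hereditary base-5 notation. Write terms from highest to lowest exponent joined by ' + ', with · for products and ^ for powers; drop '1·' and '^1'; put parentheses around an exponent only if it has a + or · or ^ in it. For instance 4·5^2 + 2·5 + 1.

3·5^5 + 3·5^3 + 3·5^2 + 3·5 + 2

G_0=9  [base 2] 2^(2 + 1) + 1  →[2↦3]→  3^(3 + 1) + 1 = 82  −1 ⇒ G_1=81
G_1=81  [base 3] 3^(3 + 1)  →[3↦4]→  4^(4 + 1) = 1024  −1 ⇒ G_2=1023
G_2=1023  [base 4] 3·4^4 + 3·4^3 + 3·4^2 + 3·4 + 3  →[4↦5]→  3·5^5 + 3·5^3 + 3·5^2 + 3·5 + 3 = 9843  −1 ⇒ G_3=9842
G_3=9842  [base 5] 3·5^5 + 3·5^3 + 3·5^2 + 3·5 + 2  →[5↦6]→  3·6^6 + 3·6^3 + 3·6^2 + 3·6 + 2 = 140744  −1 ⇒ G_4=140743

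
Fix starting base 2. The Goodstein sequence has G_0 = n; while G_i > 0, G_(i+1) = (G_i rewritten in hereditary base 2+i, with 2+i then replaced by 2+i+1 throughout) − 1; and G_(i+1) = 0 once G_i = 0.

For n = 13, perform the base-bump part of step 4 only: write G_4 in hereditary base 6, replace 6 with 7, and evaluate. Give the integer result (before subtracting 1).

base 2: 13 = 2^(2 + 1) + 2^2 + 1; at 3: 3^(3 + 1) + 3^3 + 1 = 109; next = 108
base 3: 108 = 3^(3 + 1) + 3^3; at 4: 4^(4 + 1) + 4^4 = 1280; next = 1279
base 4: 1279 = 4^(4 + 1) + 3·4^3 + 3·4^2 + 3·4 + 3; at 5: 5^(5 + 1) + 3·5^3 + 3·5^2 + 3·5 + 3 = 16093; next = 16092
base 5: 16092 = 5^(5 + 1) + 3·5^3 + 3·5^2 + 3·5 + 2; at 6: 6^(6 + 1) + 3·6^3 + 3·6^2 + 3·6 + 2 = 280712; next = 280711
base 6: 280711 = 6^(6 + 1) + 3·6^3 + 3·6^2 + 3·6 + 1; at 7: 7^(7 + 1) + 3·7^3 + 3·7^2 + 3·7 + 1 = 5765999; next = 5765998

5765999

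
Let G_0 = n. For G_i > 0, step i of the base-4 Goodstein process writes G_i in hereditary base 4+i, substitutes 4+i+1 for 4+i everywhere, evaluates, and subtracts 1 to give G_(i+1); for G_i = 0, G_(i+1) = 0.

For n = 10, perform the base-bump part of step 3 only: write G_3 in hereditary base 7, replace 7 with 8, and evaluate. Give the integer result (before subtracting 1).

step 0: 10 = 2·4 + 2; sub 5 for 4: 2·5 + 2; = 12; G_1 = 12−1 = 11
step 1: 11 = 2·5 + 1; sub 6 for 5: 2·6 + 1; = 13; G_2 = 13−1 = 12
step 2: 12 = 2·6; sub 7 for 6: 2·7; = 14; G_3 = 14−1 = 13
step 3: 13 = 7 + 6; sub 8 for 7: 8 + 6; = 14; G_4 = 14−1 = 13

14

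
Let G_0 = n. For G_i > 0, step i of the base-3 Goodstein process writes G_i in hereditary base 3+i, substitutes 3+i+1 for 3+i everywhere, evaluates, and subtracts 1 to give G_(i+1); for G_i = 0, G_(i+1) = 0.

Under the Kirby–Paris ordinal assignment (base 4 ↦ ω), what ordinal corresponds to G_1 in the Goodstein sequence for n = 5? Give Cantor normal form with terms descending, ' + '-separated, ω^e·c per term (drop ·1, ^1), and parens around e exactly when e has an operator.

base 3: 5 = 3 + 2; at 4: 4 + 2 = 6; next = 5
base 4: 5 = 4 + 1; at 5: 5 + 1 = 6; next = 5

ω + 1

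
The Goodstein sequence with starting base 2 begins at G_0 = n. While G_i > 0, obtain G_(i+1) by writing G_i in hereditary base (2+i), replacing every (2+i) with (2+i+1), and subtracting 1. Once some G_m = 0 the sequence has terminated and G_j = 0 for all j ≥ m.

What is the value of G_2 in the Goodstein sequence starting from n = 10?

G_0=10  [base 2] 2^(2 + 1) + 2  →[2↦3]→  3^(3 + 1) + 3 = 84  −1 ⇒ G_1=83
G_1=83  [base 3] 3^(3 + 1) + 2  →[3↦4]→  4^(4 + 1) + 2 = 1026  −1 ⇒ G_2=1025

1025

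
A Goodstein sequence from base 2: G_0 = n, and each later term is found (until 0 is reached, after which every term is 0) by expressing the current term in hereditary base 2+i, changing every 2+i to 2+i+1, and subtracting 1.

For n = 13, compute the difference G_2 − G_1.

1171

G_0 = 13. HB_2(13) = 2^(2 + 1) + 2^2 + 1. Bump = 109. G_1 = 108.
G_1 = 108. HB_3(108) = 3^(3 + 1) + 3^3. Bump = 1280. G_2 = 1279.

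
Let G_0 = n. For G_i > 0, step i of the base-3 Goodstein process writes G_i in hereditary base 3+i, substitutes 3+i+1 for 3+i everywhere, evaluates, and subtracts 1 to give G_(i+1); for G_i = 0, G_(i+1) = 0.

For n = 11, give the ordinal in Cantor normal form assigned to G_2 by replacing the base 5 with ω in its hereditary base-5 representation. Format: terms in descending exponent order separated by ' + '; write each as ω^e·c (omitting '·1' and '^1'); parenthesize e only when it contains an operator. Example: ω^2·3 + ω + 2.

ω^2

(0) 11|_3 = 3^2 + 2 ↦ 4^2 + 2|_4 = 18 ⇒ 17
(1) 17|_4 = 4^2 + 1 ↦ 5^2 + 1|_5 = 26 ⇒ 25
(2) 25|_5 = 5^2 ↦ 6^2|_6 = 36 ⇒ 35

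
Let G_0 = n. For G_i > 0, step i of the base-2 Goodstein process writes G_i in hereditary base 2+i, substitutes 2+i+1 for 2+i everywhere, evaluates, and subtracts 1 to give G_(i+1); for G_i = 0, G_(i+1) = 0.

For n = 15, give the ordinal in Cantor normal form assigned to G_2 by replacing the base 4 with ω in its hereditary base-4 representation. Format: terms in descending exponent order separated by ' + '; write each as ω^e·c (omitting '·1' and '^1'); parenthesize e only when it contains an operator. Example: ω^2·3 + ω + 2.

ω^(ω + 1) + ω^ω + 3

(0) 15|_2 = 2^(2 + 1) + 2^2 + 2 + 1 ↦ 3^(3 + 1) + 3^3 + 3 + 1|_3 = 112 ⇒ 111
(1) 111|_3 = 3^(3 + 1) + 3^3 + 3 ↦ 4^(4 + 1) + 4^4 + 4|_4 = 1284 ⇒ 1283
(2) 1283|_4 = 4^(4 + 1) + 4^4 + 3 ↦ 5^(5 + 1) + 5^5 + 3|_5 = 18753 ⇒ 18752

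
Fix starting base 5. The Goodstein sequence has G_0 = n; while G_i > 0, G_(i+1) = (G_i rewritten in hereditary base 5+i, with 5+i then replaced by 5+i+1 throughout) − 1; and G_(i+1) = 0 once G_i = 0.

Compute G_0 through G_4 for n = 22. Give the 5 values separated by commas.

22, 25, 28, 31, 33

(0) 22|_5 = 4·5 + 2 ↦ 4·6 + 2|_6 = 26 ⇒ 25
(1) 25|_6 = 4·6 + 1 ↦ 4·7 + 1|_7 = 29 ⇒ 28
(2) 28|_7 = 4·7 ↦ 4·8|_8 = 32 ⇒ 31
(3) 31|_8 = 3·8 + 7 ↦ 3·9 + 7|_9 = 34 ⇒ 33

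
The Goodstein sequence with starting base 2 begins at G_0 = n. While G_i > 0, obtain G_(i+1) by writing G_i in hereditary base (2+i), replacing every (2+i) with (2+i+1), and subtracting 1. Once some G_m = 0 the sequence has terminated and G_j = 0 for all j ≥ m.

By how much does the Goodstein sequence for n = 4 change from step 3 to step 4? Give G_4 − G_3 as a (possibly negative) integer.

23

4 —HB2→ 2^2 —bump→ 3^3 = 27 —(−1)→ 26
26 —HB3→ 2·3^2 + 2·3 + 2 —bump→ 2·4^2 + 2·4 + 2 = 42 —(−1)→ 41
41 —HB4→ 2·4^2 + 2·4 + 1 —bump→ 2·5^2 + 2·5 + 1 = 61 —(−1)→ 60
60 —HB5→ 2·5^2 + 2·5 —bump→ 2·6^2 + 2·6 = 84 —(−1)→ 83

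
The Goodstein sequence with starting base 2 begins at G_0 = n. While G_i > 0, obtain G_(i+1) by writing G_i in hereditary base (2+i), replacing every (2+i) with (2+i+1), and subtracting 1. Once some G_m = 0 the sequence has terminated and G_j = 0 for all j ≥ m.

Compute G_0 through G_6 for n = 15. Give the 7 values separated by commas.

(0) 15|_2 = 2^(2 + 1) + 2^2 + 2 + 1 ↦ 3^(3 + 1) + 3^3 + 3 + 1|_3 = 112 ⇒ 111
(1) 111|_3 = 3^(3 + 1) + 3^3 + 3 ↦ 4^(4 + 1) + 4^4 + 4|_4 = 1284 ⇒ 1283
(2) 1283|_4 = 4^(4 + 1) + 4^4 + 3 ↦ 5^(5 + 1) + 5^5 + 3|_5 = 18753 ⇒ 18752
(3) 18752|_5 = 5^(5 + 1) + 5^5 + 2 ↦ 6^(6 + 1) + 6^6 + 2|_6 = 326594 ⇒ 326593
(4) 326593|_6 = 6^(6 + 1) + 6^6 + 1 ↦ 7^(7 + 1) + 7^7 + 1|_7 = 6588345 ⇒ 6588344
(5) 6588344|_7 = 7^(7 + 1) + 7^7 ↦ 8^(8 + 1) + 8^8|_8 = 150994944 ⇒ 150994943

15, 111, 1283, 18752, 326593, 6588344, 150994943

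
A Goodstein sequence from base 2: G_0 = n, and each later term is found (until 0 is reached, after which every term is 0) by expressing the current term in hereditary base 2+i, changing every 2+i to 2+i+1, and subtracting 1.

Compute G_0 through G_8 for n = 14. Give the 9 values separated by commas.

step 0: 14 = 2^(2 + 1) + 2^2 + 2; sub 3 for 2: 3^(3 + 1) + 3^3 + 3; = 111; G_1 = 111−1 = 110
step 1: 110 = 3^(3 + 1) + 3^3 + 2; sub 4 for 3: 4^(4 + 1) + 4^4 + 2; = 1282; G_2 = 1282−1 = 1281
step 2: 1281 = 4^(4 + 1) + 4^4 + 1; sub 5 for 4: 5^(5 + 1) + 5^5 + 1; = 18751; G_3 = 18751−1 = 18750
step 3: 18750 = 5^(5 + 1) + 5^5; sub 6 for 5: 6^(6 + 1) + 6^6; = 326592; G_4 = 326592−1 = 326591
step 4: 326591 = 6^(6 + 1) + 5·6^5 + 5·6^4 + 5·6^3 + 5·6^2 + 5·6 + 5; sub 7 for 6: 7^(7 + 1) + 5·7^5 + 5·7^4 + 5·7^3 + 5·7^2 + 5·7 + 5; = 5862841; G_5 = 5862841−1 = 5862840
step 5: 5862840 = 7^(7 + 1) + 5·7^5 + 5·7^4 + 5·7^3 + 5·7^2 + 5·7 + 4; sub 8 for 7: 8^(8 + 1) + 5·8^5 + 5·8^4 + 5·8^3 + 5·8^2 + 5·8 + 4; = 134404972; G_6 = 134404972−1 = 134404971
step 6: 134404971 = 8^(8 + 1) + 5·8^5 + 5·8^4 + 5·8^3 + 5·8^2 + 5·8 + 3; sub 9 for 8: 9^(9 + 1) + 5·9^5 + 5·9^4 + 5·9^3 + 5·9^2 + 5·9 + 3; = 3487116549; G_7 = 3487116549−1 = 3487116548
step 7: 3487116548 = 9^(9 + 1) + 5·9^5 + 5·9^4 + 5·9^3 + 5·9^2 + 5·9 + 2; sub 10 for 9: 10^(10 + 1) + 5·10^5 + 5·10^4 + 5·10^3 + 5·10^2 + 5·10 + 2; = 100000555552; G_8 = 100000555552−1 = 100000555551

14, 110, 1281, 18750, 326591, 5862840, 134404971, 3487116548, 100000555551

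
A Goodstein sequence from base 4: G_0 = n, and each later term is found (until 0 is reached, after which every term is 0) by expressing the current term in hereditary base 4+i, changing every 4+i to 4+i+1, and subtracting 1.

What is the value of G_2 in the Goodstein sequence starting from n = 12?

i=0: 12 = 3·4 (b=4); 4→5: 3·5 = 15; 15−1 = 14
i=1: 14 = 2·5 + 4 (b=5); 5→6: 2·6 + 4 = 16; 16−1 = 15
i=2: 15 = 2·6 + 3 (b=6); 6→7: 2·7 + 3 = 17; 17−1 = 16

15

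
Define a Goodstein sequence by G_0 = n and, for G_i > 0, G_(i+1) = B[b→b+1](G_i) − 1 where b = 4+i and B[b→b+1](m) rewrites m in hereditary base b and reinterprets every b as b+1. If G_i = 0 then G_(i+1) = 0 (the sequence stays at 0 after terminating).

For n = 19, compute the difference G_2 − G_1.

base 4: 19 = 4^2 + 3; at 5: 5^2 + 3 = 28; next = 27
base 5: 27 = 5^2 + 2; at 6: 6^2 + 2 = 38; next = 37

10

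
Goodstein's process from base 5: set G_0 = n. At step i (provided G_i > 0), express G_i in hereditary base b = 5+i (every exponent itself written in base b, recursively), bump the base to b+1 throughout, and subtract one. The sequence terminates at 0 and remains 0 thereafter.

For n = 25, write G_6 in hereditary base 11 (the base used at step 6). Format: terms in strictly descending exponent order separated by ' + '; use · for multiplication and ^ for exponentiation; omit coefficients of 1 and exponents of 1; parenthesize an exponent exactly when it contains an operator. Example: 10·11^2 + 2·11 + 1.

5·11

25 —HB5→ 5^2 —bump→ 6^2 = 36 —(−1)→ 35
35 —HB6→ 5·6 + 5 —bump→ 5·7 + 5 = 40 —(−1)→ 39
39 —HB7→ 5·7 + 4 —bump→ 5·8 + 4 = 44 —(−1)→ 43
43 —HB8→ 5·8 + 3 —bump→ 5·9 + 3 = 48 —(−1)→ 47
47 —HB9→ 5·9 + 2 —bump→ 5·10 + 2 = 52 —(−1)→ 51
51 —HB10→ 5·10 + 1 —bump→ 5·11 + 1 = 56 —(−1)→ 55
55 —HB11→ 5·11 —bump→ 5·12 = 60 —(−1)→ 59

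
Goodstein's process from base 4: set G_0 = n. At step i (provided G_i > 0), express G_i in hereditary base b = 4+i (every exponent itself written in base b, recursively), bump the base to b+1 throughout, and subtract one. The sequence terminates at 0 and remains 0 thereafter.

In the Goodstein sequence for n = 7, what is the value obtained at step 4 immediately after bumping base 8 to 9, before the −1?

7

G_0=7  [base 4] 4 + 3  →[4↦5]→  5 + 3 = 8  −1 ⇒ G_1=7
G_1=7  [base 5] 5 + 2  →[5↦6]→  6 + 2 = 8  −1 ⇒ G_2=7
G_2=7  [base 6] 6 + 1  →[6↦7]→  7 + 1 = 8  −1 ⇒ G_3=7
G_3=7  [base 7] 7  →[7↦8]→  8 = 8  −1 ⇒ G_4=7
G_4=7  [base 8] 7  →[8↦9]→  7 = 7  −1 ⇒ G_5=6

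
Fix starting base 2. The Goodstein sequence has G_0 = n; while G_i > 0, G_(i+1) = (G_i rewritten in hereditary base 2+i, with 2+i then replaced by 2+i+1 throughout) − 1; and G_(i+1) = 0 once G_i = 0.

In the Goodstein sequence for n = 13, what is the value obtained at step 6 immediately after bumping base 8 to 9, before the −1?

step 0: 13 = 2^(2 + 1) + 2^2 + 1; sub 3 for 2: 3^(3 + 1) + 3^3 + 1; = 109; G_1 = 109−1 = 108
step 1: 108 = 3^(3 + 1) + 3^3; sub 4 for 3: 4^(4 + 1) + 4^4; = 1280; G_2 = 1280−1 = 1279
step 2: 1279 = 4^(4 + 1) + 3·4^3 + 3·4^2 + 3·4 + 3; sub 5 for 4: 5^(5 + 1) + 3·5^3 + 3·5^2 + 3·5 + 3; = 16093; G_3 = 16093−1 = 16092
step 3: 16092 = 5^(5 + 1) + 3·5^3 + 3·5^2 + 3·5 + 2; sub 6 for 5: 6^(6 + 1) + 3·6^3 + 3·6^2 + 3·6 + 2; = 280712; G_4 = 280712−1 = 280711
step 4: 280711 = 6^(6 + 1) + 3·6^3 + 3·6^2 + 3·6 + 1; sub 7 for 6: 7^(7 + 1) + 3·7^3 + 3·7^2 + 3·7 + 1; = 5765999; G_5 = 5765999−1 = 5765998
step 5: 5765998 = 7^(7 + 1) + 3·7^3 + 3·7^2 + 3·7; sub 8 for 7: 8^(8 + 1) + 3·8^3 + 3·8^2 + 3·8; = 134219480; G_6 = 134219480−1 = 134219479
step 6: 134219479 = 8^(8 + 1) + 3·8^3 + 3·8^2 + 2·8 + 7; sub 9 for 8: 9^(9 + 1) + 3·9^3 + 3·9^2 + 2·9 + 7; = 3486786856; G_7 = 3486786856−1 = 3486786855

3486786856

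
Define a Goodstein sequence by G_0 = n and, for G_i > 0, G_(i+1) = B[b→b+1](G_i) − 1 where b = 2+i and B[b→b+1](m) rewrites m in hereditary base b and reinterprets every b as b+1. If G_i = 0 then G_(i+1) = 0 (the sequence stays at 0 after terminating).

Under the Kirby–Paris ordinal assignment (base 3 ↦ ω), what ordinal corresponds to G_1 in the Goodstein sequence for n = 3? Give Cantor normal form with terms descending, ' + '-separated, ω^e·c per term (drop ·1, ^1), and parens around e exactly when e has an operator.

ω

step 0: 3 = 2 + 1; sub 3 for 2: 3 + 1; = 4; G_1 = 4−1 = 3
step 1: 3 = 3; sub 4 for 3: 4; = 4; G_2 = 4−1 = 3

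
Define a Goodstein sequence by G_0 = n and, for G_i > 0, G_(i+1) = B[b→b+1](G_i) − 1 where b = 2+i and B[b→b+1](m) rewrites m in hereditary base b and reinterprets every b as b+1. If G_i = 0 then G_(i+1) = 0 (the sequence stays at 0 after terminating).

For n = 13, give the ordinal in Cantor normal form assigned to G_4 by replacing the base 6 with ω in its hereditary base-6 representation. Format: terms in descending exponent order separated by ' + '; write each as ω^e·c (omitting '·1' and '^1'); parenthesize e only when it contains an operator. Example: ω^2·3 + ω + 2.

ω^(ω + 1) + ω^3·3 + ω^2·3 + ω·3 + 1

step 0: 13 = 2^(2 + 1) + 2^2 + 1; sub 3 for 2: 3^(3 + 1) + 3^3 + 1; = 109; G_1 = 109−1 = 108
step 1: 108 = 3^(3 + 1) + 3^3; sub 4 for 3: 4^(4 + 1) + 4^4; = 1280; G_2 = 1280−1 = 1279
step 2: 1279 = 4^(4 + 1) + 3·4^3 + 3·4^2 + 3·4 + 3; sub 5 for 4: 5^(5 + 1) + 3·5^3 + 3·5^2 + 3·5 + 3; = 16093; G_3 = 16093−1 = 16092
step 3: 16092 = 5^(5 + 1) + 3·5^3 + 3·5^2 + 3·5 + 2; sub 6 for 5: 6^(6 + 1) + 3·6^3 + 3·6^2 + 3·6 + 2; = 280712; G_4 = 280712−1 = 280711
step 4: 280711 = 6^(6 + 1) + 3·6^3 + 3·6^2 + 3·6 + 1; sub 7 for 6: 7^(7 + 1) + 3·7^3 + 3·7^2 + 3·7 + 1; = 5765999; G_5 = 5765999−1 = 5765998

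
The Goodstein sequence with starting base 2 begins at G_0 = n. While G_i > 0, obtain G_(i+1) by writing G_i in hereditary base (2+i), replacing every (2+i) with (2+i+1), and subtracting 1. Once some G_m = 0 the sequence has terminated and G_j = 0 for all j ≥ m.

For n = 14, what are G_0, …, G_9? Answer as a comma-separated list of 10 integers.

14, 110, 1281, 18750, 326591, 5862840, 134404971, 3487116548, 100000555551, 3138429262496

(0) 14|_2 = 2^(2 + 1) + 2^2 + 2 ↦ 3^(3 + 1) + 3^3 + 3|_3 = 111 ⇒ 110
(1) 110|_3 = 3^(3 + 1) + 3^3 + 2 ↦ 4^(4 + 1) + 4^4 + 2|_4 = 1282 ⇒ 1281
(2) 1281|_4 = 4^(4 + 1) + 4^4 + 1 ↦ 5^(5 + 1) + 5^5 + 1|_5 = 18751 ⇒ 18750
(3) 18750|_5 = 5^(5 + 1) + 5^5 ↦ 6^(6 + 1) + 6^6|_6 = 326592 ⇒ 326591
(4) 326591|_6 = 6^(6 + 1) + 5·6^5 + 5·6^4 + 5·6^3 + 5·6^2 + 5·6 + 5 ↦ 7^(7 + 1) + 5·7^5 + 5·7^4 + 5·7^3 + 5·7^2 + 5·7 + 5|_7 = 5862841 ⇒ 5862840
(5) 5862840|_7 = 7^(7 + 1) + 5·7^5 + 5·7^4 + 5·7^3 + 5·7^2 + 5·7 + 4 ↦ 8^(8 + 1) + 5·8^5 + 5·8^4 + 5·8^3 + 5·8^2 + 5·8 + 4|_8 = 134404972 ⇒ 134404971
(6) 134404971|_8 = 8^(8 + 1) + 5·8^5 + 5·8^4 + 5·8^3 + 5·8^2 + 5·8 + 3 ↦ 9^(9 + 1) + 5·9^5 + 5·9^4 + 5·9^3 + 5·9^2 + 5·9 + 3|_9 = 3487116549 ⇒ 3487116548
(7) 3487116548|_9 = 9^(9 + 1) + 5·9^5 + 5·9^4 + 5·9^3 + 5·9^2 + 5·9 + 2 ↦ 10^(10 + 1) + 5·10^5 + 5·10^4 + 5·10^3 + 5·10^2 + 5·10 + 2|_10 = 100000555552 ⇒ 100000555551
(8) 100000555551|_10 = 10^(10 + 1) + 5·10^5 + 5·10^4 + 5·10^3 + 5·10^2 + 5·10 + 1 ↦ 11^(11 + 1) + 5·11^5 + 5·11^4 + 5·11^3 + 5·11^2 + 5·11 + 1|_11 = 3138429262497 ⇒ 3138429262496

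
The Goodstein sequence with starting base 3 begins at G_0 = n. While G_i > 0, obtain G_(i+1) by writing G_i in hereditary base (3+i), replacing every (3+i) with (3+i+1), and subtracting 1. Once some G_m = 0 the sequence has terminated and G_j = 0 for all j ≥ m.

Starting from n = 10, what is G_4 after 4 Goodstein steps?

30

[0] 10 ≡ 3^2 + 1 (base 3). Lift 4: 17. −1: 16.
[1] 16 ≡ 4^2 (base 4). Lift 5: 25. −1: 24.
[2] 24 ≡ 4·5 + 4 (base 5). Lift 6: 28. −1: 27.
[3] 27 ≡ 4·6 + 3 (base 6). Lift 7: 31. −1: 30.
[4] 30 ≡ 4·7 + 2 (base 7). Lift 8: 34. −1: 33.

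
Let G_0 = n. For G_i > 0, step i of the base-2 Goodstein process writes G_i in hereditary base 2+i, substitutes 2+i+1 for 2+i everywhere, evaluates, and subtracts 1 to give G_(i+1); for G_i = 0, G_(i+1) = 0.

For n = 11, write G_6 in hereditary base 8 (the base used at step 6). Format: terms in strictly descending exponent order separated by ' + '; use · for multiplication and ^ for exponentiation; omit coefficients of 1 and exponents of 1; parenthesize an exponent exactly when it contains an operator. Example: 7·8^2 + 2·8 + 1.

G_0=11  [base 2] 2^(2 + 1) + 2 + 1  →[2↦3]→  3^(3 + 1) + 3 + 1 = 85  −1 ⇒ G_1=84
G_1=84  [base 3] 3^(3 + 1) + 3  →[3↦4]→  4^(4 + 1) + 4 = 1028  −1 ⇒ G_2=1027
G_2=1027  [base 4] 4^(4 + 1) + 3  →[4↦5]→  5^(5 + 1) + 3 = 15628  −1 ⇒ G_3=15627
G_3=15627  [base 5] 5^(5 + 1) + 2  →[5↦6]→  6^(6 + 1) + 2 = 279938  −1 ⇒ G_4=279937
G_4=279937  [base 6] 6^(6 + 1) + 1  →[6↦7]→  7^(7 + 1) + 1 = 5764802  −1 ⇒ G_5=5764801
G_5=5764801  [base 7] 7^(7 + 1)  →[7↦8]→  8^(8 + 1) = 134217728  −1 ⇒ G_6=134217727
G_6=134217727  [base 8] 7·8^8 + 7·8^7 + 7·8^6 + 7·8^5 + 7·8^4 + 7·8^3 + 7·8^2 + 7·8 + 7  →[8↦9]→  7·9^9 + 7·9^7 + 7·9^6 + 7·9^5 + 7·9^4 + 7·9^3 + 7·9^2 + 7·9 + 7 = 2749609303  −1 ⇒ G_7=2749609302

7·8^8 + 7·8^7 + 7·8^6 + 7·8^5 + 7·8^4 + 7·8^3 + 7·8^2 + 7·8 + 7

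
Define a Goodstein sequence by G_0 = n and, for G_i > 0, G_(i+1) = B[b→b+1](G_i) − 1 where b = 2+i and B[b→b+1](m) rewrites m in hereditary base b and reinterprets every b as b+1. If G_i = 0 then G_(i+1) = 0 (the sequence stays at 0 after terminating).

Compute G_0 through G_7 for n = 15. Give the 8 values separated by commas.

15 —HB2→ 2^(2 + 1) + 2^2 + 2 + 1 —bump→ 3^(3 + 1) + 3^3 + 3 + 1 = 112 —(−1)→ 111
111 —HB3→ 3^(3 + 1) + 3^3 + 3 —bump→ 4^(4 + 1) + 4^4 + 4 = 1284 —(−1)→ 1283
1283 —HB4→ 4^(4 + 1) + 4^4 + 3 —bump→ 5^(5 + 1) + 5^5 + 3 = 18753 —(−1)→ 18752
18752 —HB5→ 5^(5 + 1) + 5^5 + 2 —bump→ 6^(6 + 1) + 6^6 + 2 = 326594 —(−1)→ 326593
326593 —HB6→ 6^(6 + 1) + 6^6 + 1 —bump→ 7^(7 + 1) + 7^7 + 1 = 6588345 —(−1)→ 6588344
6588344 —HB7→ 7^(7 + 1) + 7^7 —bump→ 8^(8 + 1) + 8^8 = 150994944 —(−1)→ 150994943
150994943 —HB8→ 8^(8 + 1) + 7·8^7 + 7·8^6 + 7·8^5 + 7·8^4 + 7·8^3 + 7·8^2 + 7·8 + 7 —bump→ 9^(9 + 1) + 7·9^7 + 7·9^6 + 7·9^5 + 7·9^4 + 7·9^3 + 7·9^2 + 7·9 + 7 = 3524450281 —(−1)→ 3524450280

15, 111, 1283, 18752, 326593, 6588344, 150994943, 3524450280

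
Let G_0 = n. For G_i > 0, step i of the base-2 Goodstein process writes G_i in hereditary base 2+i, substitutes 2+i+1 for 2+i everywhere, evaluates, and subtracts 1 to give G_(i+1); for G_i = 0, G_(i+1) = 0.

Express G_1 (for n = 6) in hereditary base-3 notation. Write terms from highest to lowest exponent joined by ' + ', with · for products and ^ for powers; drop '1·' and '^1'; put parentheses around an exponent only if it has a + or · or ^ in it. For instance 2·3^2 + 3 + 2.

3^3 + 2

G_0=6  [base 2] 2^2 + 2  →[2↦3]→  3^3 + 3 = 30  −1 ⇒ G_1=29
G_1=29  [base 3] 3^3 + 2  →[3↦4]→  4^4 + 2 = 258  −1 ⇒ G_2=257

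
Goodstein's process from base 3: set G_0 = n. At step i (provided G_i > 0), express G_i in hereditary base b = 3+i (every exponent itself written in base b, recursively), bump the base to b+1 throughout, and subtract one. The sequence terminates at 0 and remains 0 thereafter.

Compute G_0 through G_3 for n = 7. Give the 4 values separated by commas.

7, 8, 9, 9

base 3: 7 = 2·3 + 1; at 4: 2·4 + 1 = 9; next = 8
base 4: 8 = 2·4; at 5: 2·5 = 10; next = 9
base 5: 9 = 5 + 4; at 6: 6 + 4 = 10; next = 9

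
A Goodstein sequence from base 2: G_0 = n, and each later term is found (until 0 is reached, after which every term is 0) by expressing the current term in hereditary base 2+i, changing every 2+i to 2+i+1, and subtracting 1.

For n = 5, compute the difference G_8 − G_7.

(0) 5|_2 = 2^2 + 1 ↦ 3^3 + 1|_3 = 28 ⇒ 27
(1) 27|_3 = 3^3 ↦ 4^4|_4 = 256 ⇒ 255
(2) 255|_4 = 3·4^3 + 3·4^2 + 3·4 + 3 ↦ 3·5^3 + 3·5^2 + 3·5 + 3|_5 = 468 ⇒ 467
(3) 467|_5 = 3·5^3 + 3·5^2 + 3·5 + 2 ↦ 3·6^3 + 3·6^2 + 3·6 + 2|_6 = 776 ⇒ 775
(4) 775|_6 = 3·6^3 + 3·6^2 + 3·6 + 1 ↦ 3·7^3 + 3·7^2 + 3·7 + 1|_7 = 1198 ⇒ 1197
(5) 1197|_7 = 3·7^3 + 3·7^2 + 3·7 ↦ 3·8^3 + 3·8^2 + 3·8|_8 = 1752 ⇒ 1751
(6) 1751|_8 = 3·8^3 + 3·8^2 + 2·8 + 7 ↦ 3·9^3 + 3·9^2 + 2·9 + 7|_9 = 2455 ⇒ 2454
(7) 2454|_9 = 3·9^3 + 3·9^2 + 2·9 + 6 ↦ 3·10^3 + 3·10^2 + 2·10 + 6|_10 = 3326 ⇒ 3325

871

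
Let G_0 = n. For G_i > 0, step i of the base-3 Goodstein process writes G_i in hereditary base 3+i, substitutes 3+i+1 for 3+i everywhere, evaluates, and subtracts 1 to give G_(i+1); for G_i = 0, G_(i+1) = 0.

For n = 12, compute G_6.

12 —HB3→ 3^2 + 3 —bump→ 4^2 + 4 = 20 —(−1)→ 19
19 —HB4→ 4^2 + 3 —bump→ 5^2 + 3 = 28 —(−1)→ 27
27 —HB5→ 5^2 + 2 —bump→ 6^2 + 2 = 38 —(−1)→ 37
37 —HB6→ 6^2 + 1 —bump→ 7^2 + 1 = 50 —(−1)→ 49
49 —HB7→ 7^2 —bump→ 8^2 = 64 —(−1)→ 63
63 —HB8→ 7·8 + 7 —bump→ 7·9 + 7 = 70 —(−1)→ 69
69 —HB9→ 7·9 + 6 —bump→ 7·10 + 6 = 76 —(−1)→ 75

69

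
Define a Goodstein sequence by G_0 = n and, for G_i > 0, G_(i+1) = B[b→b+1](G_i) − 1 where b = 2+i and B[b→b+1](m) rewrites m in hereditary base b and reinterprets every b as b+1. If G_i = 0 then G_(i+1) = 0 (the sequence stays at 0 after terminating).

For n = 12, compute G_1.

107

[0] 12 ≡ 2^(2 + 1) + 2^2 (base 2). Lift 3: 108. −1: 107.
[1] 107 ≡ 3^(3 + 1) + 2·3^2 + 2·3 + 2 (base 3). Lift 4: 1066. −1: 1065.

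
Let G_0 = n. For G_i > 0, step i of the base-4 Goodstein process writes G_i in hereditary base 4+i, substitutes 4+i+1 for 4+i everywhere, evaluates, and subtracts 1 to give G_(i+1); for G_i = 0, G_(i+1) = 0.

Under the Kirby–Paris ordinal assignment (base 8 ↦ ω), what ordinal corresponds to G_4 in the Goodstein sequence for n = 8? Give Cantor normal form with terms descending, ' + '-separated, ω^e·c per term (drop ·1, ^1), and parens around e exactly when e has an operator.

ω + 1

[0] 8 ≡ 2·4 (base 4). Lift 5: 10. −1: 9.
[1] 9 ≡ 5 + 4 (base 5). Lift 6: 10. −1: 9.
[2] 9 ≡ 6 + 3 (base 6). Lift 7: 10. −1: 9.
[3] 9 ≡ 7 + 2 (base 7). Lift 8: 10. −1: 9.
[4] 9 ≡ 8 + 1 (base 8). Lift 9: 10. −1: 9.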